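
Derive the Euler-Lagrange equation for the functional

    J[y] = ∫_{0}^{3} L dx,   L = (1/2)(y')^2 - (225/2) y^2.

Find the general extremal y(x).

The Lagrangian is L = (1/2)(y')^2 - (225/2) y^2.
∂L/∂y = -225y.
∂L/∂y' = y'.
The Euler-Lagrange equation d/dx(∂L/∂y') − ∂L/∂y = 0 becomes:
    y'' + 225 y = 0
General solution: y(x) = A sin(15x) + B cos(15x), where A and B are arbitrary constants fixed by the endpoint conditions.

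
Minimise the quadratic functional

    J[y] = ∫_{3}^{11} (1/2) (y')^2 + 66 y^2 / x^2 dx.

The Lagrangian is L = (1/2) (y')^2 + 66 y^2 / x^2.
Compute ∂L/∂y = 132y/x^2, ∂L/∂y' = y'.
The Euler-Lagrange equation d/dx(∂L/∂y') − ∂L/∂y = 0 reduces to
    y'' − 132/x^2 · y = 0  (x > 0).
Its general solution is
    y(x) = A x^12 + B x^(-11),
with A, B fixed by the endpoint conditions.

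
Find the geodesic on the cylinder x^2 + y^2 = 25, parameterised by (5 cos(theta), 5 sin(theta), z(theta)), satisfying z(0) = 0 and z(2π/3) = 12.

Parameterise the cylinder of radius R = 5 as
    r(θ) = (5 cos θ, 5 sin θ, z(θ)).
The arc-length element is
    ds = sqrt(25 + (dz/dθ)^2) dθ,
so the Lagrangian is L = sqrt(25 + z'^2).
L depends on z' only, not on z or θ, so ∂L/∂z = 0 and
    ∂L/∂z' = z' / sqrt(25 + z'^2).
The Euler-Lagrange equation gives
    d/dθ( z' / sqrt(25 + z'^2) ) = 0,
so z' is constant. Integrating once:
    z(θ) = a θ + b,
a helix on the cylinder (a straight line when the cylinder is unrolled). The constants a, b are determined by the endpoint conditions.
With endpoint conditions z(0) = 0 and z(2π/3) = 12: from z(0) = b we get b = 0, and a·2π/3 + 0 = 12 gives a = 18/π, so
    z(θ) = (18/π) θ.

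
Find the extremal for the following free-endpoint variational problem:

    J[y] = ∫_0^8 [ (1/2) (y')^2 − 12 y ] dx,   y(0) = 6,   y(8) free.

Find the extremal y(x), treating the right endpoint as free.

The Lagrangian L = (1/2) (y')^2 − 12 y gives
    ∂L/∂y = −12,   ∂L/∂y' = y'.
Euler-Lagrange: d/dx(y') − (−12) = 0, i.e. y'' + 12 = 0, so
    y(x) = −(12/2) x^2 + C1 x + C2.
Fixed left endpoint y(0) = 6 ⇒ C2 = 6.
The right endpoint x = 8 is free, so the natural (transversality) condition is ∂L/∂y' |_{x=8} = 0, i.e. y'(8) = 0.
Compute y'(x) = −12 x + C1, so y'(8) = −96 + C1 = 0 ⇒ C1 = 96.
Therefore the extremal is
    y(x) = −6 x^2 + 96 x + 6.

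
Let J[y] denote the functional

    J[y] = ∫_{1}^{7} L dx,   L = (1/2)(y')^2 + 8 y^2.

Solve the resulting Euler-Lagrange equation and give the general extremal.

The Lagrangian is L = (1/2)(y')^2 + 8 y^2.
∂L/∂y = 16y.
∂L/∂y' = y'.
The Euler-Lagrange equation d/dx(∂L/∂y') − ∂L/∂y = 0 becomes:
    y'' - 16 y = 0
General solution: y(x) = A e^(4x) + B e^(-4x), where A and B are arbitrary constants fixed by the endpoint conditions.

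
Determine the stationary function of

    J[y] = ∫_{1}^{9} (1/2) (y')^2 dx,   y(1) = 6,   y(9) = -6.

The Lagrangian is L = (1/2) (y')^2.
Compute ∂L/∂y = 0, ∂L/∂y' = y'.
The Euler-Lagrange equation d/dx(∂L/∂y') − ∂L/∂y = 0 reduces to
    y'' = 0.
Its general solution is
    y(x) = A x + B,
with A, B fixed by the endpoint conditions.
Applying the endpoint conditions y(1) = 6 and y(9) = -6: solve A·1 + B = 6 and A·9 + B = -6. Subtracting gives A(9 − 1) = -6 − 6, so A = -3/2, and B = 6 − A·1 = 15/2. Therefore
    y(x) = (-3/2) x + 15/2.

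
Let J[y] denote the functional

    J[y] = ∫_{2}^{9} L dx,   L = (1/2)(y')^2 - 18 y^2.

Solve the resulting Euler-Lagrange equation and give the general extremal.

The Lagrangian is L = (1/2)(y')^2 - 18 y^2.
∂L/∂y = -36y.
∂L/∂y' = y'.
The Euler-Lagrange equation d/dx(∂L/∂y') − ∂L/∂y = 0 becomes:
    y'' + 36 y = 0
General solution: y(x) = A sin(6x) + B cos(6x), where A and B are arbitrary constants fixed by the endpoint conditions.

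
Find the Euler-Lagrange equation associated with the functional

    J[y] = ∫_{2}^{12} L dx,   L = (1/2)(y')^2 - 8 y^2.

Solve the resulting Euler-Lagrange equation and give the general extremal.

The Lagrangian is L = (1/2)(y')^2 - 8 y^2.
∂L/∂y = -16y.
∂L/∂y' = y'.
The Euler-Lagrange equation d/dx(∂L/∂y') − ∂L/∂y = 0 becomes:
    y'' + 16 y = 0
General solution: y(x) = A sin(4x) + B cos(4x), where A and B are arbitrary constants fixed by the endpoint conditions.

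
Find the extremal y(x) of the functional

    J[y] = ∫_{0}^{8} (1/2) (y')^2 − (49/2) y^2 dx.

The Lagrangian is L = (1/2) (y')^2 − (49/2) y^2.
Compute ∂L/∂y = -49y, ∂L/∂y' = y'.
The Euler-Lagrange equation d/dx(∂L/∂y') − ∂L/∂y = 0 reduces to
    y'' + 49 y = 0.
Its general solution is
    y(x) = A sin(7x) + B cos(7x),
with A, B fixed by the endpoint conditions.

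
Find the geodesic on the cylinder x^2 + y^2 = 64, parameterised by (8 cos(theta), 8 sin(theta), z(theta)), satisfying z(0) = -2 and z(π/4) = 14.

Parameterise the cylinder of radius R = 8 as
    r(θ) = (8 cos θ, 8 sin θ, z(θ)).
The arc-length element is
    ds = sqrt(64 + (dz/dθ)^2) dθ,
so the Lagrangian is L = sqrt(64 + z'^2).
L depends on z' only, not on z or θ, so ∂L/∂z = 0 and
    ∂L/∂z' = z' / sqrt(64 + z'^2).
The Euler-Lagrange equation gives
    d/dθ( z' / sqrt(64 + z'^2) ) = 0,
so z' is constant. Integrating once:
    z(θ) = a θ + b,
a helix on the cylinder (a straight line when the cylinder is unrolled). The constants a, b are determined by the endpoint conditions.
With endpoint conditions z(0) = -2 and z(π/4) = 14: from z(0) = b we get b = -2, and a·π/4 + -2 = 14 gives a = 64/π, so
    z(θ) = (64/π) θ − 2.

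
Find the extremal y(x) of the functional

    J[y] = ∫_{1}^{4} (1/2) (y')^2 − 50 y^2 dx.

The Lagrangian is L = (1/2) (y')^2 − 50 y^2.
Compute ∂L/∂y = -100y, ∂L/∂y' = y'.
The Euler-Lagrange equation d/dx(∂L/∂y') − ∂L/∂y = 0 reduces to
    y'' + 100 y = 0.
Its general solution is
    y(x) = A sin(10x) + B cos(10x),
with A, B fixed by the endpoint conditions.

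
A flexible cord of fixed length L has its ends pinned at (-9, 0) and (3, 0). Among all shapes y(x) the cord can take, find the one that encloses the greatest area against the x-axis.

Set up the augmented Lagrangian using a multiplier λ for the length constraint:
    F(y, y') = y − λ sqrt(1 + y'^2).
F has no explicit x dependence, so the Beltrami identity yields a first integral
    F − y' ∂F/∂y' = C.
Compute ∂F/∂y' = −λ y' / sqrt(1 + y'^2). Then
    y − λ sqrt(1 + y'^2) + λ y'^2 / sqrt(1 + y'^2) = C
    ⇒  y − λ / sqrt(1 + y'^2) = C.
Solving for y' and integrating gives
    (x − a)^2 + (y − b)^2 = λ^2,
a circular arc of radius λ. The constants a, b are determined by the endpoint conditions y(-9) = y(3) = 0, and λ is fixed implicitly by the length constraint
    ∫_{-9}^{3} sqrt(1 + y'^2) dx = L.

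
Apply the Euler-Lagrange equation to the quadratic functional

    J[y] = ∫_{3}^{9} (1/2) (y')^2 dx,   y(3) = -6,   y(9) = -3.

The Lagrangian is L = (1/2) (y')^2.
Compute ∂L/∂y = 0, ∂L/∂y' = y'.
The Euler-Lagrange equation d/dx(∂L/∂y') − ∂L/∂y = 0 reduces to
    y'' = 0.
Its general solution is
    y(x) = A x + B,
with A, B fixed by the endpoint conditions.
Applying the endpoint conditions y(3) = -6 and y(9) = -3: solve A·3 + B = -6 and A·9 + B = -3. Subtracting gives A(9 − 3) = -3 − -6, so A = 1/2, and B = -6 − A·3 = -15/2. Therefore
    y(x) = (1/2) x - 15/2.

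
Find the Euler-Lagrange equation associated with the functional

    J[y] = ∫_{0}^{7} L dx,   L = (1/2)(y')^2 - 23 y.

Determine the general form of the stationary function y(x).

The Lagrangian is L = (1/2)(y')^2 - 23 y.
∂L/∂y = -23.
∂L/∂y' = y'.
The Euler-Lagrange equation d/dx(∂L/∂y') − ∂L/∂y = 0 becomes:
    y'' + 23 = 0
General solution: y(x) = -(23/2) x^2 + A x + B, where A and B are arbitrary constants fixed by the endpoint conditions.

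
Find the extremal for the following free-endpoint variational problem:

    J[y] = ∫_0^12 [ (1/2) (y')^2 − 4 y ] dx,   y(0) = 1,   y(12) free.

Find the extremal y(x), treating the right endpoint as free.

The Lagrangian L = (1/2) (y')^2 − 4 y gives
    ∂L/∂y = −4,   ∂L/∂y' = y'.
Euler-Lagrange: d/dx(y') − (−4) = 0, i.e. y'' + 4 = 0, so
    y(x) = −(4/2) x^2 + C1 x + C2.
Fixed left endpoint y(0) = 1 ⇒ C2 = 1.
The right endpoint x = 12 is free, so the natural (transversality) condition is ∂L/∂y' |_{x=12} = 0, i.e. y'(12) = 0.
Compute y'(x) = −4 x + C1, so y'(12) = −48 + C1 = 0 ⇒ C1 = 48.
Therefore the extremal is
    y(x) = −2 x^2 + 48 x + 1.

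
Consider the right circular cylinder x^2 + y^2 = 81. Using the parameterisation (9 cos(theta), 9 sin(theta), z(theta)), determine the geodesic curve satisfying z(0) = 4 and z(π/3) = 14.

Parameterise the cylinder of radius R = 9 as
    r(θ) = (9 cos θ, 9 sin θ, z(θ)).
The arc-length element is
    ds = sqrt(81 + (dz/dθ)^2) dθ,
so the Lagrangian is L = sqrt(81 + z'^2).
L depends on z' only, not on z or θ, so ∂L/∂z = 0 and
    ∂L/∂z' = z' / sqrt(81 + z'^2).
The Euler-Lagrange equation gives
    d/dθ( z' / sqrt(81 + z'^2) ) = 0,
so z' is constant. Integrating once:
    z(θ) = a θ + b,
a helix on the cylinder (a straight line when the cylinder is unrolled). The constants a, b are determined by the endpoint conditions.
With endpoint conditions z(0) = 4 and z(π/3) = 14: from z(0) = b we get b = 4, and a·π/3 + 4 = 14 gives a = 30/π, so
    z(θ) = (30/π) θ + 4.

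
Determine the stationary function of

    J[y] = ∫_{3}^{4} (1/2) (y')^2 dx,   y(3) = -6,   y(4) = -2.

The Lagrangian is L = (1/2) (y')^2.
Compute ∂L/∂y = 0, ∂L/∂y' = y'.
The Euler-Lagrange equation d/dx(∂L/∂y') − ∂L/∂y = 0 reduces to
    y'' = 0.
Its general solution is
    y(x) = A x + B,
with A, B fixed by the endpoint conditions.
Applying the endpoint conditions y(3) = -6 and y(4) = -2: solve A·3 + B = -6 and A·4 + B = -2. Subtracting gives A(4 − 3) = -2 − -6, so A = 4, and B = -6 − A·3 = -18. Therefore
    y(x) = 4 x - 18.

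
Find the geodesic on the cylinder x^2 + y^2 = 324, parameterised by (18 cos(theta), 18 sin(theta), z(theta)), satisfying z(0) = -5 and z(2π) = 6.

Parameterise the cylinder of radius R = 18 as
    r(θ) = (18 cos θ, 18 sin θ, z(θ)).
The arc-length element is
    ds = sqrt(324 + (dz/dθ)^2) dθ,
so the Lagrangian is L = sqrt(324 + z'^2).
L depends on z' only, not on z or θ, so ∂L/∂z = 0 and
    ∂L/∂z' = z' / sqrt(324 + z'^2).
The Euler-Lagrange equation gives
    d/dθ( z' / sqrt(324 + z'^2) ) = 0,
so z' is constant. Integrating once:
    z(θ) = a θ + b,
a helix on the cylinder (a straight line when the cylinder is unrolled). The constants a, b are determined by the endpoint conditions.
With endpoint conditions z(0) = -5 and z(2π) = 6: from z(0) = b we get b = -5, and a·2π + -5 = 6 gives a = 11/(2π), so
    z(θ) = (11/(2π)) θ − 5.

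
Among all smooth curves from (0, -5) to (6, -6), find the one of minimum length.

Arc-length functional: J[y] = ∫ sqrt(1 + (y')^2) dx.
Lagrangian L = sqrt(1 + (y')^2) has no explicit y dependence, so ∂L/∂y = 0 and the Euler-Lagrange equation gives
    d/dx( y' / sqrt(1 + (y')^2) ) = 0  ⇒  y' / sqrt(1 + (y')^2) = const.
Hence y' is constant, so y(x) is affine.
Fitting the endpoints (0, -5) and (6, -6):
    slope m = ((-6) − (-5)) / (6 − 0) = -1/6,
    intercept c = (-5) − m·0 = -5.
Extremal: y(x) = (-1/6) x - 5.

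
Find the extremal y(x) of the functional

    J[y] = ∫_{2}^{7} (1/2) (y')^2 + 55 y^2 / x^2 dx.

The Lagrangian is L = (1/2) (y')^2 + 55 y^2 / x^2.
Compute ∂L/∂y = 110y/x^2, ∂L/∂y' = y'.
The Euler-Lagrange equation d/dx(∂L/∂y') − ∂L/∂y = 0 reduces to
    y'' − 110/x^2 · y = 0  (x > 0).
Its general solution is
    y(x) = A x^11 + B x^(-10),
with A, B fixed by the endpoint conditions.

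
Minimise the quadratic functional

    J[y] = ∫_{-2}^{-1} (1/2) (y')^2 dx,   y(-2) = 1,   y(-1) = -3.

The Lagrangian is L = (1/2) (y')^2.
Compute ∂L/∂y = 0, ∂L/∂y' = y'.
The Euler-Lagrange equation d/dx(∂L/∂y') − ∂L/∂y = 0 reduces to
    y'' = 0.
Its general solution is
    y(x) = A x + B,
with A, B fixed by the endpoint conditions.
Applying the endpoint conditions y(-2) = 1 and y(-1) = -3: solve A·-2 + B = 1 and A·-1 + B = -3. Subtracting gives A(-1 − -2) = -3 − 1, so A = -4, and B = 1 − A·-2 = -7. Therefore
    y(x) = -4 x - 7.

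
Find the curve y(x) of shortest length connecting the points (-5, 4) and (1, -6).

Arc-length functional: J[y] = ∫ sqrt(1 + (y')^2) dx.
Lagrangian L = sqrt(1 + (y')^2) has no explicit y dependence, so ∂L/∂y = 0 and the Euler-Lagrange equation gives
    d/dx( y' / sqrt(1 + (y')^2) ) = 0  ⇒  y' / sqrt(1 + (y')^2) = const.
Hence y' is constant, so y(x) is affine.
Fitting the endpoints (-5, 4) and (1, -6):
    slope m = ((-6) − 4) / (1 − (-5)) = -5/3,
    intercept c = 4 − m·(-5) = -13/3.
Extremal: y(x) = (-5/3) x - 13/3.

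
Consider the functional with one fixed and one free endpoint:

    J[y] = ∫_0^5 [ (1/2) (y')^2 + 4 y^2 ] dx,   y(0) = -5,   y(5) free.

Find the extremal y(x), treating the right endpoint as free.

The Lagrangian L = (1/2) (y')^2 + 4 y^2 gives
    ∂L/∂y = 8 y,   ∂L/∂y' = y'.
Euler-Lagrange: y'' − 8 y = 0.
With k = sqrt(8), the general solution is
    y(x) = A cosh(sqrt(8) x) + B sinh(sqrt(8) x).
Fixed left endpoint y(0) = -5 ⇒ A = -5.
The right endpoint x = 5 is free, so the natural (transversality) condition is ∂L/∂y' |_{x=5} = 0, i.e. y'(5) = 0.
Compute y'(x) = A k sinh(k x) + B k cosh(k x), so
    y'(5) = A k sinh(k·5) + B k cosh(k·5) = 0
    ⇒ B = −A tanh(k·5) = 5 tanh(sqrt(8)·5).
Therefore the extremal is
    y(x) = −5 cosh(sqrt(8) x) + 5 tanh(sqrt(8)·5) sinh(sqrt(8) x).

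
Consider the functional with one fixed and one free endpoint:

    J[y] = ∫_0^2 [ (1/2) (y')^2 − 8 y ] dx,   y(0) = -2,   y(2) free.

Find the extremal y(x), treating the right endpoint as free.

The Lagrangian L = (1/2) (y')^2 − 8 y gives
    ∂L/∂y = −8,   ∂L/∂y' = y'.
Euler-Lagrange: d/dx(y') − (−8) = 0, i.e. y'' + 8 = 0, so
    y(x) = −(8/2) x^2 + C1 x + C2.
Fixed left endpoint y(0) = -2 ⇒ C2 = -2.
The right endpoint x = 2 is free, so the natural (transversality) condition is ∂L/∂y' |_{x=2} = 0, i.e. y'(2) = 0.
Compute y'(x) = −8 x + C1, so y'(2) = −16 + C1 = 0 ⇒ C1 = 16.
Therefore the extremal is
    y(x) = −4 x^2 + 16 x − 2.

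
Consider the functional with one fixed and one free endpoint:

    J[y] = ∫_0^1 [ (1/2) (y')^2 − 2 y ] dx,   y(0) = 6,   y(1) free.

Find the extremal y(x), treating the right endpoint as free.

The Lagrangian L = (1/2) (y')^2 − 2 y gives
    ∂L/∂y = −2,   ∂L/∂y' = y'.
Euler-Lagrange: d/dx(y') − (−2) = 0, i.e. y'' + 2 = 0, so
    y(x) = −(2/2) x^2 + C1 x + C2.
Fixed left endpoint y(0) = 6 ⇒ C2 = 6.
The right endpoint x = 1 is free, so the natural (transversality) condition is ∂L/∂y' |_{x=1} = 0, i.e. y'(1) = 0.
Compute y'(x) = −2 x + C1, so y'(1) = −2 + C1 = 0 ⇒ C1 = 2.
Therefore the extremal is
    y(x) = −x^2 + 2 x + 6.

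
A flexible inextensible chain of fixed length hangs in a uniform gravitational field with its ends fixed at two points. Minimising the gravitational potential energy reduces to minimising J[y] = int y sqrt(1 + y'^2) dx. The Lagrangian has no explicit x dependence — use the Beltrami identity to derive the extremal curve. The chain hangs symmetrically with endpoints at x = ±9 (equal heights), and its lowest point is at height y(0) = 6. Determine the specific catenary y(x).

The Lagrangian L(y, y') = y sqrt(1 + y'^2) has no explicit x dependence, so the Beltrami identity applies:
    L − y' ∂L/∂y' = C.
Compute ∂L/∂y' = y · y' / sqrt(1 + y'^2). Then
    L − y' ∂L/∂y'
    = y sqrt(1 + y'^2) − y · y'^2 / sqrt(1 + y'^2)
    = y (1 + y'^2 − y'^2) / sqrt(1 + y'^2)
    = y / sqrt(1 + y'^2) = C.
Squaring gives y^2 = C^2 (1 + y'^2), i.e.
    y'^2 = y^2 / C^2 − 1.
Separating variables,
    dy / sqrt(y^2 − C^2) = dx / C,
and integrating gives arccosh(y / C) = (x − a)/C, so
    y(x) = C cosh((x − a)/C),
the catenary. The constants C and a are fixed by the two endpoint conditions (and, for the hanging-chain problem, the length constraint selects C).
Now fit the given data. The endpoints x = ±9 are symmetric at equal height, so the catenary is even about its minimum: a = 0 and y(x) = C cosh(x/C). The lowest point is y(0) = C cosh(0) = C, and we are told y(0) = 6, so C = 6. Therefore
    y(x) = 6 cosh(x/6),
and at the endpoints
    y(±9) = 6 cosh(9/6).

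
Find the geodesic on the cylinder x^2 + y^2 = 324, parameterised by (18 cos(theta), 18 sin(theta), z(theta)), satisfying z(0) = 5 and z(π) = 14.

Parameterise the cylinder of radius R = 18 as
    r(θ) = (18 cos θ, 18 sin θ, z(θ)).
The arc-length element is
    ds = sqrt(324 + (dz/dθ)^2) dθ,
so the Lagrangian is L = sqrt(324 + z'^2).
L depends on z' only, not on z or θ, so ∂L/∂z = 0 and
    ∂L/∂z' = z' / sqrt(324 + z'^2).
The Euler-Lagrange equation gives
    d/dθ( z' / sqrt(324 + z'^2) ) = 0,
so z' is constant. Integrating once:
    z(θ) = a θ + b,
a helix on the cylinder (a straight line when the cylinder is unrolled). The constants a, b are determined by the endpoint conditions.
With endpoint conditions z(0) = 5 and z(π) = 14: from z(0) = b we get b = 5, and a·π + 5 = 14 gives a = 9/π, so
    z(θ) = (9/π) θ + 5.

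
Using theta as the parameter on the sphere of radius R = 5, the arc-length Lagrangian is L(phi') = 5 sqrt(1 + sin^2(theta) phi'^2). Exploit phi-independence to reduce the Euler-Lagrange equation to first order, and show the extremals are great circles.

On the sphere of radius R = 5 with spherical coordinates (θ, φ), the induced metric is
    ds^2 = 25(dθ^2 + sin^2(θ) dφ^2).
Parameterise by θ; the arc-length functional is
    J[φ] = ∫ 5 sqrt(1 + sin^2(θ) (dφ/dθ)^2) dθ,
so L = 5 sqrt(1 + sin^2(θ) φ'^2). Compute
    ∂L/∂φ = 0  (L has no explicit φ dependence),
    ∂L/∂φ' = 5 sin^2(θ) φ' / sqrt(1 + sin^2(θ) φ'^2).
Since ∂L/∂φ = 0, the Euler-Lagrange equation
    d/dθ(∂L/∂φ') − ∂L/∂φ = 0
reduces to d/dθ(∂L/∂φ') = 0, i.e. the momentum conjugate to φ is conserved:
    5 sin^2(θ) φ' / sqrt(1 + sin^2(θ) φ'^2) = C.
The overall factor of 5 is constant, so dividing through gives Clairaut's relation sin^2(θ) φ' / sqrt(1 + sin^2(θ) φ'^2) = C' (with C' = C/5). Solving for φ' and integrating gives the great-circle family
    cot(θ) = A cos(φ − φ_0),
i.e. the intersection of the sphere with a plane through the origin. The two constants A and φ_0 (equivalently C and one phase) are fixed by the two endpoint conditions.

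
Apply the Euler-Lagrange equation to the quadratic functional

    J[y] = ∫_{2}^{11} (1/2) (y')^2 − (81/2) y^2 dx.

The Lagrangian is L = (1/2) (y')^2 − (81/2) y^2.
Compute ∂L/∂y = -81y, ∂L/∂y' = y'.
The Euler-Lagrange equation d/dx(∂L/∂y') − ∂L/∂y = 0 reduces to
    y'' + 81 y = 0.
Its general solution is
    y(x) = A sin(9x) + B cos(9x),
with A, B fixed by the endpoint conditions.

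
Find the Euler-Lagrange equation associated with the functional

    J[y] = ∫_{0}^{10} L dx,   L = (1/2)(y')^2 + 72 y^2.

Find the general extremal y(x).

The Lagrangian is L = (1/2)(y')^2 + 72 y^2.
∂L/∂y = 144y.
∂L/∂y' = y'.
The Euler-Lagrange equation d/dx(∂L/∂y') − ∂L/∂y = 0 becomes:
    y'' - 144 y = 0
General solution: y(x) = A e^(12x) + B e^(-12x), where A and B are arbitrary constants fixed by the endpoint conditions.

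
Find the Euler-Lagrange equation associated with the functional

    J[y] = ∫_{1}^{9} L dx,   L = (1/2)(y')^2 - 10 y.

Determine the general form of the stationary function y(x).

The Lagrangian is L = (1/2)(y')^2 - 10 y.
∂L/∂y = -10.
∂L/∂y' = y'.
The Euler-Lagrange equation d/dx(∂L/∂y') − ∂L/∂y = 0 becomes:
    y'' + 10 = 0
General solution: y(x) = -5 x^2 + A x + B, where A and B are arbitrary constants fixed by the endpoint conditions.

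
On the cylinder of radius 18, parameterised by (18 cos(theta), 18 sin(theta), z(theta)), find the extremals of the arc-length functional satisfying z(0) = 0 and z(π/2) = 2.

Parameterise the cylinder of radius R = 18 as
    r(θ) = (18 cos θ, 18 sin θ, z(θ)).
The arc-length element is
    ds = sqrt(324 + (dz/dθ)^2) dθ,
so the Lagrangian is L = sqrt(324 + z'^2).
L depends on z' only, not on z or θ, so ∂L/∂z = 0 and
    ∂L/∂z' = z' / sqrt(324 + z'^2).
The Euler-Lagrange equation gives
    d/dθ( z' / sqrt(324 + z'^2) ) = 0,
so z' is constant. Integrating once:
    z(θ) = a θ + b,
a helix on the cylinder (a straight line when the cylinder is unrolled). The constants a, b are determined by the endpoint conditions.
With endpoint conditions z(0) = 0 and z(π/2) = 2: from z(0) = b we get b = 0, and a·π/2 + 0 = 2 gives a = 4/π, so
    z(θ) = (4/π) θ.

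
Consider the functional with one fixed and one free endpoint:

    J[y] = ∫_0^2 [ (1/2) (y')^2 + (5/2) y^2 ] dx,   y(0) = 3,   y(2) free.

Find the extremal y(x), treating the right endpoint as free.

The Lagrangian L = (1/2) (y')^2 + (5/2) y^2 gives
    ∂L/∂y = 5 y,   ∂L/∂y' = y'.
Euler-Lagrange: y'' − 5 y = 0.
With k = sqrt(5), the general solution is
    y(x) = A cosh(sqrt(5) x) + B sinh(sqrt(5) x).
Fixed left endpoint y(0) = 3 ⇒ A = 3.
The right endpoint x = 2 is free, so the natural (transversality) condition is ∂L/∂y' |_{x=2} = 0, i.e. y'(2) = 0.
Compute y'(x) = A k sinh(k x) + B k cosh(k x), so
    y'(2) = A k sinh(k·2) + B k cosh(k·2) = 0
    ⇒ B = −A tanh(k·2) = − 3 tanh(sqrt(5)·2).
Therefore the extremal is
    y(x) = 3 cosh(sqrt(5) x) − 3 tanh(sqrt(5)·2) sinh(sqrt(5) x).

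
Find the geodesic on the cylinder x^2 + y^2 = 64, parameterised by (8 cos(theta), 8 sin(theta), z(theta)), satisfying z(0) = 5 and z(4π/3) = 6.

Parameterise the cylinder of radius R = 8 as
    r(θ) = (8 cos θ, 8 sin θ, z(θ)).
The arc-length element is
    ds = sqrt(64 + (dz/dθ)^2) dθ,
so the Lagrangian is L = sqrt(64 + z'^2).
L depends on z' only, not on z or θ, so ∂L/∂z = 0 and
    ∂L/∂z' = z' / sqrt(64 + z'^2).
The Euler-Lagrange equation gives
    d/dθ( z' / sqrt(64 + z'^2) ) = 0,
so z' is constant. Integrating once:
    z(θ) = a θ + b,
a helix on the cylinder (a straight line when the cylinder is unrolled). The constants a, b are determined by the endpoint conditions.
With endpoint conditions z(0) = 5 and z(4π/3) = 6: from z(0) = b we get b = 5, and a·4π/3 + 5 = 6 gives a = 3/(4π), so
    z(θ) = (3/(4π)) θ + 5.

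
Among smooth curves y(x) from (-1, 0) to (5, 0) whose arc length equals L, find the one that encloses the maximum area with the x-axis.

Set up the augmented Lagrangian using a multiplier λ for the length constraint:
    F(y, y') = y − λ sqrt(1 + y'^2).
F has no explicit x dependence, so the Beltrami identity yields a first integral
    F − y' ∂F/∂y' = C.
Compute ∂F/∂y' = −λ y' / sqrt(1 + y'^2). Then
    y − λ sqrt(1 + y'^2) + λ y'^2 / sqrt(1 + y'^2) = C
    ⇒  y − λ / sqrt(1 + y'^2) = C.
Solving for y' and integrating gives
    (x − a)^2 + (y − b)^2 = λ^2,
a circular arc of radius λ. The constants a, b are determined by the endpoint conditions y(-1) = y(5) = 0, and λ is fixed implicitly by the length constraint
    ∫_{-1}^{5} sqrt(1 + y'^2) dx = L.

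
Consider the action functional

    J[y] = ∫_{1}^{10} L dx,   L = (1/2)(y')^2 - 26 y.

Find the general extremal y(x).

The Lagrangian is L = (1/2)(y')^2 - 26 y.
∂L/∂y = -26.
∂L/∂y' = y'.
The Euler-Lagrange equation d/dx(∂L/∂y') − ∂L/∂y = 0 becomes:
    y'' + 26 = 0
General solution: y(x) = -13 x^2 + A x + B, where A and B are arbitrary constants fixed by the endpoint conditions.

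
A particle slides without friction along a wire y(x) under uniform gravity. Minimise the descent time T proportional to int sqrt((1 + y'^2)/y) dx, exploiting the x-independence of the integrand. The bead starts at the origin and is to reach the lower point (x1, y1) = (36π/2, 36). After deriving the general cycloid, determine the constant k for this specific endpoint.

The Lagrangian L = sqrt((1 + y'^2) / y) has no explicit x dependence, so the Beltrami identity applies:
    L − y' ∂L/∂y' = C.
Compute ∂L/∂y' = y' / sqrt(y (1 + y'^2)).
Substitute:
    sqrt((1 + y'^2)/y) − y'·y' / sqrt(y (1 + y'^2))
    = (1 + y'^2) / sqrt(y (1 + y'^2)) − y'^2 / sqrt(y (1 + y'^2))
    = 1 / sqrt(y (1 + y'^2)) = C.
Squaring and rearranging gives the first integral
    y (1 + y'^2) = 1/C^2 =: k   (constant).
Solving this first-order ODE by the substitution
    y = (k/2)(1 − cos θ)
yields the cycloid parameterisation
    x(θ) = (k/2)(θ − sin θ),   y(θ) = (k/2)(1 − cos θ).
The constant k is fixed by the endpoint condition.
Now fit the given lower endpoint (x1, y1) = (36π/2, 36). At the bottom of the first arch (θ = π), the parametric equations give
    y(π) = (k/2)(1 − cos π) = k,
    x(π) = (k/2)(π − sin π) = kπ/2.
Matching y(π) = 36 gives k = 36, consistent with x(π) = 36π/2. Therefore the specific cycloid is
    x(θ) = (36/2)(θ − sin θ),   y(θ) = (36/2)(1 − cos θ).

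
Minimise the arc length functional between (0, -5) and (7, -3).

Arc-length functional: J[y] = ∫ sqrt(1 + (y')^2) dx.
Lagrangian L = sqrt(1 + (y')^2) has no explicit y dependence, so ∂L/∂y = 0 and the Euler-Lagrange equation gives
    d/dx( y' / sqrt(1 + (y')^2) ) = 0  ⇒  y' / sqrt(1 + (y')^2) = const.
Hence y' is constant, so y(x) is affine.
Fitting the endpoints (0, -5) and (7, -3):
    slope m = ((-3) − (-5)) / (7 − 0) = 2/7,
    intercept c = (-5) − m·0 = -5.
Extremal: y(x) = (2/7) x - 5.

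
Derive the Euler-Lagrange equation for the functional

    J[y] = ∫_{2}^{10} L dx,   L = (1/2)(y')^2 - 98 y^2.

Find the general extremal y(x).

The Lagrangian is L = (1/2)(y')^2 - 98 y^2.
∂L/∂y = -196y.
∂L/∂y' = y'.
The Euler-Lagrange equation d/dx(∂L/∂y') − ∂L/∂y = 0 becomes:
    y'' + 196 y = 0
General solution: y(x) = A sin(14x) + B cos(14x), where A and B are arbitrary constants fixed by the endpoint conditions.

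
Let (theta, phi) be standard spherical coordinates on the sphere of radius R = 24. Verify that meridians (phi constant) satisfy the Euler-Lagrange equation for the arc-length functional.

On the sphere of radius R = 24 with spherical coordinates (θ, φ), the induced metric is
    ds^2 = 576(dθ^2 + sin^2(θ) dφ^2).
Using θ as the parameter, the arc-length functional becomes
    J[φ] = ∫ 24 sqrt(1 + sin^2(θ) (dφ/dθ)^2) dθ.
So L = 24 sqrt(1 + sin^2(θ) φ'^2). Compute
    ∂L/∂φ = 0  (L has no explicit φ dependence),
    ∂L/∂φ' = 24 sin^2(θ) φ' / sqrt(1 + sin^2(θ) φ'^2).
For the candidate φ(θ) = c (constant), φ' = 0, so ∂L/∂φ' evaluated along the candidate vanishes, and ∂L/∂φ is identically zero. Hence
    d/dθ(∂L/∂φ') − ∂L/∂φ = 0
is satisfied. Therefore meridians φ = const are extremals of arc length — they are geodesics on the sphere.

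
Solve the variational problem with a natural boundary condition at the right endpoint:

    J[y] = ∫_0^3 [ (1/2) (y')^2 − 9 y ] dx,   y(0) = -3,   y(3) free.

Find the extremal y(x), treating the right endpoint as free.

The Lagrangian L = (1/2) (y')^2 − 9 y gives
    ∂L/∂y = −9,   ∂L/∂y' = y'.
Euler-Lagrange: d/dx(y') − (−9) = 0, i.e. y'' + 9 = 0, so
    y(x) = −(9/2) x^2 + C1 x + C2.
Fixed left endpoint y(0) = -3 ⇒ C2 = -3.
The right endpoint x = 3 is free, so the natural (transversality) condition is ∂L/∂y' |_{x=3} = 0, i.e. y'(3) = 0.
Compute y'(x) = −9 x + C1, so y'(3) = −27 + C1 = 0 ⇒ C1 = 27.
Therefore the extremal is
    y(x) = −(9/2) x^2 + 27 x − 3.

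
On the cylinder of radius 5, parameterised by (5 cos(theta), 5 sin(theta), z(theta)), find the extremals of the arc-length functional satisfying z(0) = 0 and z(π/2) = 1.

Parameterise the cylinder of radius R = 5 as
    r(θ) = (5 cos θ, 5 sin θ, z(θ)).
The arc-length element is
    ds = sqrt(25 + (dz/dθ)^2) dθ,
so the Lagrangian is L = sqrt(25 + z'^2).
L depends on z' only, not on z or θ, so ∂L/∂z = 0 and
    ∂L/∂z' = z' / sqrt(25 + z'^2).
The Euler-Lagrange equation gives
    d/dθ( z' / sqrt(25 + z'^2) ) = 0,
so z' is constant. Integrating once:
    z(θ) = a θ + b,
a helix on the cylinder (a straight line when the cylinder is unrolled). The constants a, b are determined by the endpoint conditions.
With endpoint conditions z(0) = 0 and z(π/2) = 1: from z(0) = b we get b = 0, and a·π/2 + 0 = 1 gives a = 2/π, so
    z(θ) = (2/π) θ.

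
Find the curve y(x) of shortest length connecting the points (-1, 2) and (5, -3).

Arc-length functional: J[y] = ∫ sqrt(1 + (y')^2) dx.
Lagrangian L = sqrt(1 + (y')^2) has no explicit y dependence, so ∂L/∂y = 0 and the Euler-Lagrange equation gives
    d/dx( y' / sqrt(1 + (y')^2) ) = 0  ⇒  y' / sqrt(1 + (y')^2) = const.
Hence y' is constant, so y(x) is affine.
Fitting the endpoints (-1, 2) and (5, -3):
    slope m = ((-3) − 2) / (5 − (-1)) = -5/6,
    intercept c = 2 − m·(-1) = 7/6.
Extremal: y(x) = (-5/6) x + 7/6.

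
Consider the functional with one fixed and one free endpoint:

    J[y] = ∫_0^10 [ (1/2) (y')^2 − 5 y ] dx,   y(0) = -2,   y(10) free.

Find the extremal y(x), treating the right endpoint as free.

The Lagrangian L = (1/2) (y')^2 − 5 y gives
    ∂L/∂y = −5,   ∂L/∂y' = y'.
Euler-Lagrange: d/dx(y') − (−5) = 0, i.e. y'' + 5 = 0, so
    y(x) = −(5/2) x^2 + C1 x + C2.
Fixed left endpoint y(0) = -2 ⇒ C2 = -2.
The right endpoint x = 10 is free, so the natural (transversality) condition is ∂L/∂y' |_{x=10} = 0, i.e. y'(10) = 0.
Compute y'(x) = −5 x + C1, so y'(10) = −50 + C1 = 0 ⇒ C1 = 50.
Therefore the extremal is
    y(x) = −(5/2) x^2 + 50 x − 2.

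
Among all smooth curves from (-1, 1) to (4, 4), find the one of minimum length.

Arc-length functional: J[y] = ∫ sqrt(1 + (y')^2) dx.
Lagrangian L = sqrt(1 + (y')^2) has no explicit y dependence, so ∂L/∂y = 0 and the Euler-Lagrange equation gives
    d/dx( y' / sqrt(1 + (y')^2) ) = 0  ⇒  y' / sqrt(1 + (y')^2) = const.
Hence y' is constant, so y(x) is affine.
Fitting the endpoints (-1, 1) and (4, 4):
    slope m = (4 − 1) / (4 − (-1)) = 3/5,
    intercept c = 1 − m·(-1) = 8/5.
Extremal: y(x) = (3/5) x + 8/5.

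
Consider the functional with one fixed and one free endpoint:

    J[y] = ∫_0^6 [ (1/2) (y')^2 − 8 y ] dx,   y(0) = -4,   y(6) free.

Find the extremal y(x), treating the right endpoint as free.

The Lagrangian L = (1/2) (y')^2 − 8 y gives
    ∂L/∂y = −8,   ∂L/∂y' = y'.
Euler-Lagrange: d/dx(y') − (−8) = 0, i.e. y'' + 8 = 0, so
    y(x) = −(8/2) x^2 + C1 x + C2.
Fixed left endpoint y(0) = -4 ⇒ C2 = -4.
The right endpoint x = 6 is free, so the natural (transversality) condition is ∂L/∂y' |_{x=6} = 0, i.e. y'(6) = 0.
Compute y'(x) = −8 x + C1, so y'(6) = −48 + C1 = 0 ⇒ C1 = 48.
Therefore the extremal is
    y(x) = −4 x^2 + 48 x − 4.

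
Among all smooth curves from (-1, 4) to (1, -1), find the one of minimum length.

Arc-length functional: J[y] = ∫ sqrt(1 + (y')^2) dx.
Lagrangian L = sqrt(1 + (y')^2) has no explicit y dependence, so ∂L/∂y = 0 and the Euler-Lagrange equation gives
    d/dx( y' / sqrt(1 + (y')^2) ) = 0  ⇒  y' / sqrt(1 + (y')^2) = const.
Hence y' is constant, so y(x) is affine.
Fitting the endpoints (-1, 4) and (1, -1):
    slope m = ((-1) − 4) / (1 − (-1)) = -5/2,
    intercept c = 4 − m·(-1) = 3/2.
Extremal: y(x) = (-5/2) x + 3/2.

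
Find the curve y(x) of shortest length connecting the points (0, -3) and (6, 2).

Arc-length functional: J[y] = ∫ sqrt(1 + (y')^2) dx.
Lagrangian L = sqrt(1 + (y')^2) has no explicit y dependence, so ∂L/∂y = 0 and the Euler-Lagrange equation gives
    d/dx( y' / sqrt(1 + (y')^2) ) = 0  ⇒  y' / sqrt(1 + (y')^2) = const.
Hence y' is constant, so y(x) is affine.
Fitting the endpoints (0, -3) and (6, 2):
    slope m = (2 − (-3)) / (6 − 0) = 5/6,
    intercept c = (-3) − m·0 = -3.
Extremal: y(x) = (5/6) x - 3.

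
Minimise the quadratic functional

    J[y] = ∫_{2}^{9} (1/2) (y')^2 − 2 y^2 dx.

The Lagrangian is L = (1/2) (y')^2 − 2 y^2.
Compute ∂L/∂y = -4y, ∂L/∂y' = y'.
The Euler-Lagrange equation d/dx(∂L/∂y') − ∂L/∂y = 0 reduces to
    y'' + 4 y = 0.
Its general solution is
    y(x) = A sin(2x) + B cos(2x),
with A, B fixed by the endpoint conditions.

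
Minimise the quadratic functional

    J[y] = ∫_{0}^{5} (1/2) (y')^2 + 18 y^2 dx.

The Lagrangian is L = (1/2) (y')^2 + 18 y^2.
Compute ∂L/∂y = 36y, ∂L/∂y' = y'.
The Euler-Lagrange equation d/dx(∂L/∂y') − ∂L/∂y = 0 reduces to
    y'' − 36 y = 0.
Its general solution is
    y(x) = A e^(6x) + B e^(−6x),
with A, B fixed by the endpoint conditions.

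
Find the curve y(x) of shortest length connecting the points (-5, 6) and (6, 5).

Arc-length functional: J[y] = ∫ sqrt(1 + (y')^2) dx.
Lagrangian L = sqrt(1 + (y')^2) has no explicit y dependence, so ∂L/∂y = 0 and the Euler-Lagrange equation gives
    d/dx( y' / sqrt(1 + (y')^2) ) = 0  ⇒  y' / sqrt(1 + (y')^2) = const.
Hence y' is constant, so y(x) is affine.
Fitting the endpoints (-5, 6) and (6, 5):
    slope m = (5 − 6) / (6 − (-5)) = -1/11,
    intercept c = 6 − m·(-5) = 61/11.
Extremal: y(x) = (-1/11) x + 61/11.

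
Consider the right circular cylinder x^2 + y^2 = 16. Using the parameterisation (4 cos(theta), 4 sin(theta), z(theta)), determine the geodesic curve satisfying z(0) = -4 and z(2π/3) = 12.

Parameterise the cylinder of radius R = 4 as
    r(θ) = (4 cos θ, 4 sin θ, z(θ)).
The arc-length element is
    ds = sqrt(16 + (dz/dθ)^2) dθ,
so the Lagrangian is L = sqrt(16 + z'^2).
L depends on z' only, not on z or θ, so ∂L/∂z = 0 and
    ∂L/∂z' = z' / sqrt(16 + z'^2).
The Euler-Lagrange equation gives
    d/dθ( z' / sqrt(16 + z'^2) ) = 0,
so z' is constant. Integrating once:
    z(θ) = a θ + b,
a helix on the cylinder (a straight line when the cylinder is unrolled). The constants a, b are determined by the endpoint conditions.
With endpoint conditions z(0) = -4 and z(2π/3) = 12: from z(0) = b we get b = -4, and a·2π/3 + -4 = 12 gives a = 24/π, so
    z(θ) = (24/π) θ − 4.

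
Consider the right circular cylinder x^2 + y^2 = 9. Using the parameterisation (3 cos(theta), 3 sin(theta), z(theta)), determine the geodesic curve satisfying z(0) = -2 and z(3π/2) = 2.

Parameterise the cylinder of radius R = 3 as
    r(θ) = (3 cos θ, 3 sin θ, z(θ)).
The arc-length element is
    ds = sqrt(9 + (dz/dθ)^2) dθ,
so the Lagrangian is L = sqrt(9 + z'^2).
L depends on z' only, not on z or θ, so ∂L/∂z = 0 and
    ∂L/∂z' = z' / sqrt(9 + z'^2).
The Euler-Lagrange equation gives
    d/dθ( z' / sqrt(9 + z'^2) ) = 0,
so z' is constant. Integrating once:
    z(θ) = a θ + b,
a helix on the cylinder (a straight line when the cylinder is unrolled). The constants a, b are determined by the endpoint conditions.
With endpoint conditions z(0) = -2 and z(3π/2) = 2: from z(0) = b we get b = -2, and a·3π/2 + -2 = 2 gives a = 8/(3π), so
    z(θ) = (8/(3π)) θ − 2.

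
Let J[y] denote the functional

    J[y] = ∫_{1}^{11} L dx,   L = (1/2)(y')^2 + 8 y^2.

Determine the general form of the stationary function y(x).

The Lagrangian is L = (1/2)(y')^2 + 8 y^2.
∂L/∂y = 16y.
∂L/∂y' = y'.
The Euler-Lagrange equation d/dx(∂L/∂y') − ∂L/∂y = 0 becomes:
    y'' - 16 y = 0
General solution: y(x) = A e^(4x) + B e^(-4x), where A and B are arbitrary constants fixed by the endpoint conditions.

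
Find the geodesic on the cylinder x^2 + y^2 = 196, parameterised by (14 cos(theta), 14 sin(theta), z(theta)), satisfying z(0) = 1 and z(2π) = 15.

Parameterise the cylinder of radius R = 14 as
    r(θ) = (14 cos θ, 14 sin θ, z(θ)).
The arc-length element is
    ds = sqrt(196 + (dz/dθ)^2) dθ,
so the Lagrangian is L = sqrt(196 + z'^2).
L depends on z' only, not on z or θ, so ∂L/∂z = 0 and
    ∂L/∂z' = z' / sqrt(196 + z'^2).
The Euler-Lagrange equation gives
    d/dθ( z' / sqrt(196 + z'^2) ) = 0,
so z' is constant. Integrating once:
    z(θ) = a θ + b,
a helix on the cylinder (a straight line when the cylinder is unrolled). The constants a, b are determined by the endpoint conditions.
With endpoint conditions z(0) = 1 and z(2π) = 15: from z(0) = b we get b = 1, and a·2π + 1 = 15 gives a = 7/π, so
    z(θ) = (7/π) θ + 1.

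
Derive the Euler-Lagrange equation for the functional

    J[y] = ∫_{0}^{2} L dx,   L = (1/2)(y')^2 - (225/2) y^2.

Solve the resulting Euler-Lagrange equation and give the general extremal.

The Lagrangian is L = (1/2)(y')^2 - (225/2) y^2.
∂L/∂y = -225y.
∂L/∂y' = y'.
The Euler-Lagrange equation d/dx(∂L/∂y') − ∂L/∂y = 0 becomes:
    y'' + 225 y = 0
General solution: y(x) = A sin(15x) + B cos(15x), where A and B are arbitrary constants fixed by the endpoint conditions.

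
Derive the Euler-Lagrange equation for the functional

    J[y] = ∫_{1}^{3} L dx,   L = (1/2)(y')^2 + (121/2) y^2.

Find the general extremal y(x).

The Lagrangian is L = (1/2)(y')^2 + (121/2) y^2.
∂L/∂y = 121y.
∂L/∂y' = y'.
The Euler-Lagrange equation d/dx(∂L/∂y') − ∂L/∂y = 0 becomes:
    y'' - 121 y = 0
General solution: y(x) = A e^(11x) + B e^(-11x), where A and B are arbitrary constants fixed by the endpoint conditions.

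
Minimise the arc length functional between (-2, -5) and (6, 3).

Arc-length functional: J[y] = ∫ sqrt(1 + (y')^2) dx.
Lagrangian L = sqrt(1 + (y')^2) has no explicit y dependence, so ∂L/∂y = 0 and the Euler-Lagrange equation gives
    d/dx( y' / sqrt(1 + (y')^2) ) = 0  ⇒  y' / sqrt(1 + (y')^2) = const.
Hence y' is constant, so y(x) is affine.
Fitting the endpoints (-2, -5) and (6, 3):
    slope m = (3 − (-5)) / (6 − (-2)) = 1,
    intercept c = (-5) − m·(-2) = -3.
Extremal: y(x) = x - 3.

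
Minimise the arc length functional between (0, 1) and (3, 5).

Arc-length functional: J[y] = ∫ sqrt(1 + (y')^2) dx.
Lagrangian L = sqrt(1 + (y')^2) has no explicit y dependence, so ∂L/∂y = 0 and the Euler-Lagrange equation gives
    d/dx( y' / sqrt(1 + (y')^2) ) = 0  ⇒  y' / sqrt(1 + (y')^2) = const.
Hence y' is constant, so y(x) is affine.
Fitting the endpoints (0, 1) and (3, 5):
    slope m = (5 − 1) / (3 − 0) = 4/3,
    intercept c = 1 − m·0 = 1.
Extremal: y(x) = (4/3) x + 1.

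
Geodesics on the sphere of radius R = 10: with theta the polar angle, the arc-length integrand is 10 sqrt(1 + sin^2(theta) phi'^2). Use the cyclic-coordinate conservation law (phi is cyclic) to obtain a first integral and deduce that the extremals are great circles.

On the sphere of radius R = 10 with spherical coordinates (θ, φ), the induced metric is
    ds^2 = 100(dθ^2 + sin^2(θ) dφ^2).
Parameterise by θ; the arc-length functional is
    J[φ] = ∫ 10 sqrt(1 + sin^2(θ) (dφ/dθ)^2) dθ,
so L = 10 sqrt(1 + sin^2(θ) φ'^2). Compute
    ∂L/∂φ = 0  (L has no explicit φ dependence),
    ∂L/∂φ' = 10 sin^2(θ) φ' / sqrt(1 + sin^2(θ) φ'^2).
Since ∂L/∂φ = 0, the Euler-Lagrange equation
    d/dθ(∂L/∂φ') − ∂L/∂φ = 0
reduces to d/dθ(∂L/∂φ') = 0, i.e. the momentum conjugate to φ is conserved:
    10 sin^2(θ) φ' / sqrt(1 + sin^2(θ) φ'^2) = C.
The overall factor of 10 is constant, so dividing through gives Clairaut's relation sin^2(θ) φ' / sqrt(1 + sin^2(θ) φ'^2) = C' (with C' = C/10). Solving for φ' and integrating gives the great-circle family
    cot(θ) = A cos(φ − φ_0),
i.e. the intersection of the sphere with a plane through the origin. The two constants A and φ_0 (equivalently C and one phase) are fixed by the two endpoint conditions.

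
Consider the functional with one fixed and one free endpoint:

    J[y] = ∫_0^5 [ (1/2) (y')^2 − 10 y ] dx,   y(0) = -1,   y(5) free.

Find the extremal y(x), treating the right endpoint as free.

The Lagrangian L = (1/2) (y')^2 − 10 y gives
    ∂L/∂y = −10,   ∂L/∂y' = y'.
Euler-Lagrange: d/dx(y') − (−10) = 0, i.e. y'' + 10 = 0, so
    y(x) = −(10/2) x^2 + C1 x + C2.
Fixed left endpoint y(0) = -1 ⇒ C2 = -1.
The right endpoint x = 5 is free, so the natural (transversality) condition is ∂L/∂y' |_{x=5} = 0, i.e. y'(5) = 0.
Compute y'(x) = −10 x + C1, so y'(5) = −50 + C1 = 0 ⇒ C1 = 50.
Therefore the extremal is
    y(x) = −5 x^2 + 50 x − 1.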